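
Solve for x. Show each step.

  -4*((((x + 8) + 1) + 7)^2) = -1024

Step 1. [-4*((((x + 8) + 1) + 7)^2) = -1024] -4 out front; divide by -4 ⇒ div: (((x + 8) + 1) + 7)^2 = 256.
Step 2. [(((x + 8) + 1) + 7)^2 = 256] LHS squared, RHS 256 ≥ 0: apply √ (±). So sqrt: ((x + 8) + 1) + 7 = 16 or -16.
Step 3. [((x + 8) + 1) + 7 = 16 or -16] subtract 7: x sits inside (… + 7). So sub: (x + 8) + 1 = 9 or -23.
Step 4. [(x + 8) + 1 = 9 or -23] 1 comes off first (subtract 1), so sub: x + 8 = 8 or -24.
Step 5. [x + 8 = 8 or -24] peel the +8: subtract 8 from each side. So sub: x = 0 or -32.

Answer: x ∈ {-32, 0}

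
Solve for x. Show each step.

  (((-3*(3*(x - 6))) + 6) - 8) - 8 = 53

Step 1. [(((-3*(3*(x - 6))) + 6) - 8) - 8 = 53] 8 comes off first (add 8). So sub: ((-3*(3*(x - 6))) + 6) - 8 = 61.
Step 2. [((-3*(3*(x - 6))) + 6) - 8 = 61] add 8: x sits inside (… - 8) ⇒ sub: (-3*(3*(x - 6))) + 6 = 69.
Step 3. [(-3*(3*(x - 6))) + 6 = 69] -3 divides every term; factor it out. So factor: (3*(x - 6)) - 2 = -23.
Step 4. [(3*(x - 6)) - 2 = -23] 2 comes off first (add 2) ⇒ sub: 3*(x - 6) = -21.
Step 5. [3*(x - 6) = -21] leading coefficient 3: divide by 3. So div: x - 6 = -7.
Step 6. [x - 6 = -7] peel the -6: add 6 from each side ⇒ sub: x = -1.

Answer: x ∈ {-1}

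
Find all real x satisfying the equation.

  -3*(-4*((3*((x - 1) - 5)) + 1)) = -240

Step 1. [-3*(-4*((3*((x - 1) - 5)) + 1)) = -240] -3·(inner) — divide through by -3. So div: -4*((3*((x - 1) - 5)) + 1) = 80.
Step 2. [-4*((3*((x - 1) - 5)) + 1) = 80] divide by the outer -4, so div: (3*((x - 1) - 5)) + 1 = -20.
Step 3. [(3*((x - 1) - 5)) + 1 = -20] peel the +1: subtract 1 from each side. So sub: 3*((x - 1) - 5) = -21.
Step 4. [3*((x - 1) - 5) = -21] divide by the outer 3 ⇒ div: (x - 1) - 5 = -7.
Step 5. [(x - 1) - 5 = -7] the outer -5 inverts by adding 5 ⇒ sub: x - 1 = -2.
Step 6. [x - 1 = -2] peel the -1: add 1 from each side. So sub: x = -1.

Answer: x ∈ {-1}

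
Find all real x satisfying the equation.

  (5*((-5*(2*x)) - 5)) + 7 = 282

Step 1. [(5*((-5*(2*x)) - 5)) + 7 = 282] peel the +7: subtract 7 from each side, so sub: 5*((-5*(2*x)) - 5) = 275.
Step 2. [5*((-5*(2*x)) - 5) = 275] leading coefficient 5: divide by 5. So div: (-5*(2*x)) - 5 = 55.
Step 3. [(-5*(2*x)) - 5 = 55] common factor -5 (LHS and 55) — divide through, so factor: (2*x) + 1 = -11.
Step 4. [(2*x) + 1 = -11] the outer +1 inverts by subtracting 1 ⇒ sub: 2*x = -12.
Step 5. [2*x = -12] leading coefficient 2: divide by 2 ⇒ div: x = -6.

Answer: x ∈ {-6}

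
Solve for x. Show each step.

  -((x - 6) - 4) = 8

Step 1. [-((x - 6) - 4) = 8] LHS negated; negate both sides, so neg: (x - 6) - 4 = -8.
Step 2. [(x - 6) - 4 = -8] peel the -4: add 4 from each side, so sub: x - 6 = -4.
Step 3. [x - 6 = -4] add 6: x sits inside (… - 6), so sub: x = 2.

Answer: x ∈ {2}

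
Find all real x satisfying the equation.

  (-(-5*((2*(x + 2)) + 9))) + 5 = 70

Step 1. [(-(-5*((2*(x + 2)) + 9))) + 5 = 70] +5 is outermost — subtract 5 both sides, so sub: -(-5*((2*(x + 2)) + 9)) = 65.
Step 2. [-(-5*((2*(x + 2)) + 9)) = 65] LHS negated; negate both sides. So neg: -5*((2*(x + 2)) + 9) = -65.
Step 3. [-5*((2*(x + 2)) + 9) = -65] divide by the outer -5. So div: (2*(x + 2)) + 9 = 13.
Step 4. [(2*(x + 2)) + 9 = 13] 9 comes off first (subtract 9). So sub: 2*(x + 2) = 4.
Step 5. [2*(x + 2) = 4] 2 out front; divide by 2. So div: x + 2 = 2.
Step 6. [x + 2 = 2] +2 is outermost — subtract 2 both sides, so sub: x = 0.

Answer: x ∈ {0}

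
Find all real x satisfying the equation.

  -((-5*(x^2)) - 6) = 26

Step 1. [-((-5*(x^2)) - 6) = 26] flip signs both sides ⇒ neg: (-5*(x^2)) - 6 = -26.
Step 2. [(-5*(x^2)) - 6 = -26] add 6: x sits inside (… - 6), so sub: -5*(x^2) = -20.
Step 3. [-5*(x^2) = -20] -5·(inner) — divide through by -5 ⇒ div: x^2 = 4.
Step 4. [x^2 = 4] √ both sides: 4 ≥ 0 gives two branches, so sqrt: x = 2 or -2.

Answer: x ∈ {-2, 2}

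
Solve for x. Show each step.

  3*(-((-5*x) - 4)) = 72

Step 1. [3*(-((-5*x) - 4)) = 72] divide by the outer 3, so div: -((-5*x) - 4) = 24.
Step 2. [-((-5*x) - 4) = 24] LHS negated; negate both sides ⇒ neg: (-5*x) - 4 = -24.
Step 3. [(-5*x) - 4 = -24] the outer -4 inverts by adding 4. So sub: -5*x = -20.
Step 4. [-5*x = -20] LHS = -5·(…); ÷-5 both sides ⇒ div: x = 4.

Answer: x ∈ {4}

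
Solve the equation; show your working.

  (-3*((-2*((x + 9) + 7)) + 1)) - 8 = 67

Step 1. [(-3*((-2*((x + 9) + 7)) + 1)) - 8 = 67] the outer -8 inverts by adding 8, so sub: -3*((-2*((x + 9) + 7)) + 1) = 75.
Step 2. [-3*((-2*((x + 9) + 7)) + 1) = 75] -3·(inner) — divide through by -3. So div: (-2*((x + 9) + 7)) + 1 = -25.
Step 3. [(-2*((x + 9) + 7)) + 1 = -25] subtract 1: x sits inside (… + 1) ⇒ sub: -2*((x + 9) + 7) = -26.
Step 4. [-2*((x + 9) + 7) = -26] divide by the outer -2, so div: (x + 9) + 7 = 13.
Step 5. [(x + 9) + 7 = 13] 7 comes off first (subtract 7), so sub: x + 9 = 6.
Step 6. [x + 9 = 6] the outer +9 inverts by subtracting 9. So sub: x = -3.

Answer: x ∈ {-3}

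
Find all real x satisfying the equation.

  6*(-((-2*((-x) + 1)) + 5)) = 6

Step 1. [6*(-((-2*((-x) + 1)) + 5)) = 6] leading coefficient 6: divide by 6. So div: -((-2*((-x) + 1)) + 5) = 1.
Step 2. [-((-2*((-x) + 1)) + 5) = 1] leading − — multiply by −1. So neg: (-2*((-x) + 1)) + 5 = -1.
Step 3. [(-2*((-x) + 1)) + 5 = -1] peel the +5: subtract 5 from each side ⇒ sub: -2*((-x) + 1) = -6.
Step 4. [-2*((-x) + 1) = -6] -2·(inner) — divide through by -2 ⇒ div: (-x) + 1 = 3.
Step 5. [(-x) + 1 = 3] peel the +1: subtract 1 from each side, so sub: -x = 2.
Step 6. [-x = 2] LHS negated; negate both sides. So neg: x = -2.

Answer: x ∈ {-2}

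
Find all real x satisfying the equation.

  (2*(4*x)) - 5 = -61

Step 1. [(2*(4*x)) - 5 = -61] -5 is outermost — add 5 both sides, so sub: 2*(4*x) = -56.
Step 2. [2*(4*x) = -56] divide by the outer 2 ⇒ div: 4*x = -28.
Step 3. [4*x = -28] LHS = 4·(…); ÷4 both sides. So div: x = -7.

Answer: x ∈ {-7}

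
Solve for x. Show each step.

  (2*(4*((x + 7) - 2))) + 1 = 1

Step 1. [(2*(4*((x + 7) - 2))) + 1 = 1] subtract 1: x sits inside (… + 1). So sub: 2*(4*((x + 7) - 2)) = 0.
Step 2. [2*(4*((x + 7) - 2)) = 0] leading coefficient 2: divide by 2, so div: 4*((x + 7) - 2) = 0.
Step 3. [4*((x + 7) - 2) = 0] 4 out front; divide by 4 ⇒ div: (x + 7) - 2 = 0.
Step 4. [(x + 7) - 2 = 0] peel the -2: add 2 from each side. So sub: x + 7 = 2.
Step 5. [x + 7 = 2] 7 comes off first (subtract 7), so sub: x = -5.

Answer: x ∈ {-5}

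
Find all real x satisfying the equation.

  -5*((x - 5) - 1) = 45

Step 1. [-5*((x - 5) - 1) = 45] divide by the outer -5 ⇒ div: (x - 5) - 1 = -9.
Step 2. [(x - 5) - 1 = -9] -1 is outermost — add 1 both sides. So sub: x - 5 = -8.
Step 3. [x - 5 = -8] the outer -5 inverts by adding 5, so sub: x = -3.

Answer: x ∈ {-3}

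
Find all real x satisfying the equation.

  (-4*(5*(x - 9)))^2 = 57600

Step 1. [(-4*(5*(x - 9)))^2 = 57600] √ both sides: 57600 ≥ 0 gives two branches. So sqrt: -4*(5*(x - 9)) = 240 or -240.
Step 2. [-4*(5*(x - 9)) = 240 or -240] divide by the outer -4 ⇒ div: 5*(x - 9) = -60 or 60.
Step 3. [5*(x - 9) = -60 or 60] divide by the outer 5 ⇒ div: x - 9 = -12 or 12.
Step 4. [x - 9 = -12 or 12] add 9: x sits inside (… - 9), so sub: x = -3 or 21.

Answer: x ∈ {-3, 21}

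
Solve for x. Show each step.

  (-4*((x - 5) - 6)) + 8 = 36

Step 1. [(-4*((x - 5) - 6)) + 8 = 36] common factor -4 (LHS and 36) — divide through ⇒ factor: ((x - 5) - 6) - 2 = -9.
Step 2. [((x - 5) - 6) - 2 = -9] -2 is outermost — add 2 both sides. So sub: (x - 5) - 6 = -7.
Step 3. [(x - 5) - 6 = -7] add 6: x sits inside (… - 6) ⇒ sub: x - 5 = -1.
Step 4. [x - 5 = -1] peel the -5: add 5 from each side ⇒ sub: x = 4.

Answer: x ∈ {4}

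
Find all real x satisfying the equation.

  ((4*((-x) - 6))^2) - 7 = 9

Step 1. [((4*((-x) - 6))^2) - 7 = 9] peel the -7: add 7 from each side, so sub: (4*((-x) - 6))^2 = 16.
Step 2. [(4*((-x) - 6))^2 = 16] 16 ≥ 0, LHS is (·)² — take ±√. So sqrt: 4*((-x) - 6) = 4 or -4.
Step 3. [4*((-x) - 6) = 4 or -4] 4·(inner) — divide through by 4, so div: (-x) - 6 = 1 or -1.
Step 4. [(-x) - 6 = 1 or -1] -6 is outermost — add 6 both sides. So sub: -x = 7 or 5.
Step 5. [-x = 7 or 5] LHS negated; negate both sides, so neg: x = -7 or -5.

Answer: x ∈ {-7, -5}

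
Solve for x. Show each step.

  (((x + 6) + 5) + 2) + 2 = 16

Step 1. [(((x + 6) + 5) + 2) + 2 = 16] subtract 2: x sits inside (… + 2). So sub: ((x + 6) + 5) + 2 = 14.
Step 2. [((x + 6) + 5) + 2 = 14] peel the +2: subtract 2 from each side, so sub: (x + 6) + 5 = 12.
Step 3. [(x + 6) + 5 = 12] the outer +5 inverts by subtracting 5 ⇒ sub: x + 6 = 7.
Step 4. [x + 6 = 7] peel the +6: subtract 6 from each side, so sub: x = 1.

Answer: x ∈ {1}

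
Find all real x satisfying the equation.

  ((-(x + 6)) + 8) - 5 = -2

Step 1. [((-(x + 6)) + 8) - 5 = -2] the outer -5 inverts by adding 5 ⇒ sub: (-(x + 6)) + 8 = 3.
Step 2. [(-(x + 6)) + 8 = 3] the outer +8 inverts by subtracting 8. So sub: -(x + 6) = -5.
Step 3. [-(x + 6) = -5] leading − — multiply by −1 ⇒ neg: x + 6 = 5.
Step 4. [x + 6 = 5] the outer +6 inverts by subtracting 6 ⇒ sub: x = -1.

Answer: x ∈ {-1}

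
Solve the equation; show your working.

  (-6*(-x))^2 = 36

Step 1. [(-6*(-x))^2 = 36] √ both sides: 36 ≥ 0 gives two branches ⇒ sqrt: -6*(-x) = 6 or -6.
Step 2. [-6*(-x) = 6 or -6] LHS = -6·(…); ÷-6 both sides ⇒ div: -x = -1 or 1.
Step 3. [-x = -1 or 1] flip signs both sides, so neg: x = 1 or -1.

Answer: x ∈ {-1, 1}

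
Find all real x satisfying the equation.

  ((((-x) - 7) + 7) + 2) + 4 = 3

Step 1. [((((-x) - 7) + 7) + 2) + 4 = 3] subtract 4: x sits inside (… + 4) ⇒ sub: (((-x) - 7) + 7) + 2 = -1.
Step 2. [(((-x) - 7) + 7) + 2 = -1] peel the +2: subtract 2 from each side ⇒ sub: ((-x) - 7) + 7 = -3.
Step 3. [((-x) - 7) + 7 = -3] 7 comes off first (subtract 7) ⇒ sub: (-x) - 7 = -10.
Step 4. [(-x) - 7 = -10] peel the -7: add 7 from each side, so sub: -x = -3.
Step 5. [-x = -3] leading − — multiply by −1 ⇒ neg: x = 3.

Answer: x ∈ {3}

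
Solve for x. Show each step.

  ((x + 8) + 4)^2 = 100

Step 1. [((x + 8) + 4)^2 = 100] 100 ≥ 0, LHS is (·)² — take ±√ ⇒ sqrt: (x + 8) + 4 = 10 or -10.
Step 2. [(x + 8) + 4 = 10 or -10] peel the +4: subtract 4 from each side. So sub: x + 8 = 6 or -14.
Step 3. [x + 8 = 6 or -14] the outer +8 inverts by subtracting 8, so sub: x = -2 or -22.

Answer: x ∈ {-22, -2}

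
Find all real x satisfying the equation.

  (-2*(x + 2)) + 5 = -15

Step 1. [(-2*(x + 2)) + 5 = -15] 5 comes off first (subtract 5) ⇒ sub: -2*(x + 2) = -20.
Step 2. [-2*(x + 2) = -20] -2·(inner) — divide through by -2. So div: x + 2 = 10.
Step 3. [x + 2 = 10] 2 comes off first (subtract 2). So sub: x = 8.

Answer: x ∈ {8}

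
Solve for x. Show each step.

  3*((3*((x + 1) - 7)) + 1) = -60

Step 1. [3*((3*((x + 1) - 7)) + 1) = -60] LHS = 3·(…); ÷3 both sides, so div: (3*((x + 1) - 7)) + 1 = -20.
Step 2. [(3*((x + 1) - 7)) + 1 = -20] the outer +1 inverts by subtracting 1 ⇒ sub: 3*((x + 1) - 7) = -21.
Step 3. [3*((x + 1) - 7) = -21] 3·(inner) — divide through by 3. So div: (x + 1) - 7 = -7.
Step 4. [(x + 1) - 7 = -7] -7 is outermost — add 7 both sides ⇒ sub: x + 1 = 0.
Step 5. [x + 1 = 0] peel the +1: subtract 1 from each side ⇒ sub: x = -1.

Answer: x ∈ {-1}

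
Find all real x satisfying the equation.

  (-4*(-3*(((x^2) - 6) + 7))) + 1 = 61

Step 1. [(-4*(-3*(((x^2) - 6) + 7))) + 1 = 61] +1 is outermost — subtract 1 both sides. So sub: -4*(-3*(((x^2) - 6) + 7)) = 60.
Step 2. [-4*(-3*(((x^2) - 6) + 7)) = 60] LHS = -4·(…); ÷-4 both sides. So div: -3*(((x^2) - 6) + 7) = -15.
Step 3. [-3*(((x^2) - 6) + 7) = -15] leading coefficient -3: divide by -3. So div: ((x^2) - 6) + 7 = 5.
Step 4. [((x^2) - 6) + 7 = 5] the outer +7 inverts by subtracting 7. So sub: (x^2) - 6 = -2.
Step 5. [(x^2) - 6 = -2] add 6: x sits inside (… - 6) ⇒ sub: x^2 = 4.
Step 6. [x^2 = 4] √ both sides: 4 ≥ 0 gives two branches. So sqrt: x = 2 or -2.

Answer: x ∈ {-2, 2}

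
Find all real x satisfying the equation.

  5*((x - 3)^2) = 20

Step 1. [5*((x - 3)^2) = 20] LHS = 5·(…); ÷5 both sides, so div: (x - 3)^2 = 4.
Step 2. [(x - 3)^2 = 4] LHS squared, RHS 4 ≥ 0: apply √ (±), so sqrt: x - 3 = 2 or -2.
Step 3. [x - 3 = 2 or -2] peel the -3: add 3 from each side. So sub: x = 5 or 1.

Answer: x ∈ {1, 5}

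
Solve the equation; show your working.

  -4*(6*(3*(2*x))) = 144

Step 1. [-4*(6*(3*(2*x))) = 144] -4 out front; divide by -4. So div: 6*(3*(2*x)) = -36.
Step 2. [6*(3*(2*x)) = -36] LHS = 6·(…); ÷6 both sides ⇒ div: 3*(2*x) = -6.
Step 3. [3*(2*x) = -6] leading coefficient 3: divide by 3 ⇒ div: 2*x = -2.
Step 4. [2*x = -2] LHS = 2·(…); ÷2 both sides. So div: x = -1.

Answer: x ∈ {-1}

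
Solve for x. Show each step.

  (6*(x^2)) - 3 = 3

Step 1. [(6*(x^2)) - 3 = 3] add 3: x sits inside (… - 3). So sub: 6*(x^2) = 6.
Step 2. [6*(x^2) = 6] divide by the outer 6, so div: x^2 = 1.
Step 3. [x^2 = 1] √ both sides: 1 ≥ 0 gives two branches ⇒ sqrt: x = 1 or -1.

Answer: x ∈ {-1, 1}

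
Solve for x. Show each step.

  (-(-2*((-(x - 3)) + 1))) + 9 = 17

Step 1. [(-(-2*((-(x - 3)) + 1))) + 9 = 17] 9 comes off first (subtract 9). So sub: -(-2*((-(x - 3)) + 1)) = 8.
Step 2. [-(-2*((-(x - 3)) + 1)) = 8] leading − — multiply by −1, so neg: -2*((-(x - 3)) + 1) = -8.
Step 3. [-2*((-(x - 3)) + 1) = -8] LHS = -2·(…); ÷-2 both sides ⇒ div: (-(x - 3)) + 1 = 4.
Step 4. [(-(x - 3)) + 1 = 4] the outer +1 inverts by subtracting 1 ⇒ sub: -(x - 3) = 3.
Step 5. [-(x - 3) = 3] leading − — multiply by −1, so neg: x - 3 = -3.
Step 6. [x - 3 = -3] peel the -3: add 3 from each side ⇒ sub: x = 0.

Answer: x ∈ {0}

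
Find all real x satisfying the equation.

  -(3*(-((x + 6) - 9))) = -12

Step 1. [-(3*(-((x + 6) - 9))) = -12] flip signs both sides. So neg: 3*(-((x + 6) - 9)) = 12.
Step 2. [3*(-((x + 6) - 9)) = 12] LHS = 3·(…); ÷3 both sides. So div: -((x + 6) - 9) = 4.
Step 3. [-((x + 6) - 9) = 4] leading − — multiply by −1. So neg: (x + 6) - 9 = -4.
Step 4. [(x + 6) - 9 = -4] add 9: x sits inside (… - 9), so sub: x + 6 = 5.
Step 5. [x + 6 = 5] the outer +6 inverts by subtracting 6 ⇒ sub: x = -1.

Answer: x ∈ {-1}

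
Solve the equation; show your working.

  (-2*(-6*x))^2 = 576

Step 1. [(-2*(-6*x))^2 = 576] 576 ≥ 0, LHS is (·)² — take ±√ ⇒ sqrt: -2*(-6*x) = 24 or -24.
Step 2. [-2*(-6*x) = 24 or -24] -2·(inner) — divide through by -2 ⇒ div: -6*x = -12 or 12.
Step 3. [-6*x = -12 or 12] -6 out front; divide by -6. So div: x = 2 or -2.

Answer: x ∈ {-2, 2}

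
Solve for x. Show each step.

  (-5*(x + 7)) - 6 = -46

Step 1. [(-5*(x + 7)) - 6 = -46] add 6: x sits inside (… - 6) ⇒ sub: -5*(x + 7) = -40.
Step 2. [-5*(x + 7) = -40] -5·(inner) — divide through by -5 ⇒ div: x + 7 = 8.
Step 3. [x + 7 = 8] +7 is outermost — subtract 7 both sides ⇒ sub: x = 1.

Answer: x ∈ {1}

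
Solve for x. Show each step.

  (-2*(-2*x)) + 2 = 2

Step 1. [(-2*(-2*x)) + 2 = 2] -2 | LHS and -2 | 2: pull -2 out, so factor: (-2*x) - 1 = -1.
Step 2. [(-2*x) - 1 = -1] peel the -1: add 1 from each side. So sub: -2*x = 0.
Step 3. [-2*x = 0] -2 out front; divide by -2, so div: x = 0.

Answer: x ∈ {0}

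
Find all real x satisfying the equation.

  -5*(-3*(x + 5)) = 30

Step 1. [-5*(-3*(x + 5)) = 30] LHS = -5·(…); ÷-5 both sides ⇒ div: -3*(x + 5) = -6.
Step 2. [-3*(x + 5) = -6] LHS = -3·(…); ÷-3 both sides, so div: x + 5 = 2.
Step 3. [x + 5 = 2] subtract 5: x sits inside (… + 5) ⇒ sub: x = -3.

Answer: x ∈ {-3}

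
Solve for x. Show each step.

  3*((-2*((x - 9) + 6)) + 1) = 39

Step 1. [3*((-2*((x - 9) + 6)) + 1) = 39] LHS = 3·(…); ÷3 both sides. So div: (-2*((x - 9) + 6)) + 1 = 13.
Step 2. [(-2*((x - 9) + 6)) + 1 = 13] the outer +1 inverts by subtracting 1. So sub: -2*((x - 9) + 6) = 12.
Step 3. [-2*((x - 9) + 6) = 12] LHS = -2·(…); ÷-2 both sides. So div: (x - 9) + 6 = -6.
Step 4. [(x - 9) + 6 = -6] subtract 6: x sits inside (… + 6) ⇒ sub: x - 9 = -12.
Step 5. [x - 9 = -12] peel the -9: add 9 from each side. So sub: x = -3.

Answer: x ∈ {-3}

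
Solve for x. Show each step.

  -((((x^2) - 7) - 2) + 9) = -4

Step 1. [-((((x^2) - 7) - 2) + 9) = -4] leading − — multiply by −1, so neg: (((x^2) - 7) - 2) + 9 = 4.
Step 2. [(((x^2) - 7) - 2) + 9 = 4] peel the +9: subtract 9 from each side, so sub: ((x^2) - 7) - 2 = -5.
Step 3. [((x^2) - 7) - 2 = -5] add 2: x sits inside (… - 2). So sub: (x^2) - 7 = -3.
Step 4. [(x^2) - 7 = -3] add 7: x sits inside (… - 7) ⇒ sub: x^2 = 4.
Step 5. [x^2 = 4] √ both sides: 4 ≥ 0 gives two branches ⇒ sqrt: x = 2 or -2.

Answer: x ∈ {-2, 2}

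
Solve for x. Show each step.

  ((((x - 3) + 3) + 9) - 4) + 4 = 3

Step 1. [((((x - 3) + 3) + 9) - 4) + 4 = 3] +4 is outermost — subtract 4 both sides ⇒ sub: (((x - 3) + 3) + 9) - 4 = -1.
Step 2. [(((x - 3) + 3) + 9) - 4 = -1] -4 is outermost — add 4 both sides, so sub: ((x - 3) + 3) + 9 = 3.
Step 3. [((x - 3) + 3) + 9 = 3] peel the +9: subtract 9 from each side, so sub: (x - 3) + 3 = -6.
Step 4. [(x - 3) + 3 = -6] peel the +3: subtract 3 from each side. So sub: x - 3 = -9.
Step 5. [x - 3 = -9] add 3: x sits inside (… - 3) ⇒ sub: x = -6.

Answer: x ∈ {-6}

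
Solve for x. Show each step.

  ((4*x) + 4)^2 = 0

Step 1. [((4*x) + 4)^2 = 0] √ both sides: 0 ≥ 0 gives two branches, so sqrt: (4*x) + 4 = 0.
Step 2. [(4*x) + 4 = 0] common factor 4 (LHS and 0) — divide through, so factor: x + 1 = 0.
Step 3. [x + 1 = 0] peel the +1: subtract 1 from each side ⇒ sub: x = -1.

Answer: x ∈ {-1}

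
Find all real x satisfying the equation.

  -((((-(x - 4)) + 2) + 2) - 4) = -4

Step 1. [-((((-(x - 4)) + 2) + 2) - 4) = -4] LHS negated; negate both sides ⇒ neg: (((-(x - 4)) + 2) + 2) - 4 = 4.
Step 2. [(((-(x - 4)) + 2) + 2) - 4 = 4] add 4: x sits inside (… - 4) ⇒ sub: ((-(x - 4)) + 2) + 2 = 8.
Step 3. [((-(x - 4)) + 2) + 2 = 8] the outer +2 inverts by subtracting 2, so sub: (-(x - 4)) + 2 = 6.
Step 4. [(-(x - 4)) + 2 = 6] the outer +2 inverts by subtracting 2. So sub: -(x - 4) = 4.
Step 5. [-(x - 4) = 4] LHS negated; negate both sides, so neg: x - 4 = -4.
Step 6. [x - 4 = -4] -4 is outermost — add 4 both sides. So sub: x = 0.

Answer: x ∈ {0}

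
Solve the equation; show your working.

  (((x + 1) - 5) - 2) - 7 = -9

Step 1. [(((x + 1) - 5) - 2) - 7 = -9] 7 comes off first (add 7), so sub: ((x + 1) - 5) - 2 = -2.
Step 2. [((x + 1) - 5) - 2 = -2] 2 comes off first (add 2), so sub: (x + 1) - 5 = 0.
Step 3. [(x + 1) - 5 = 0] add 5: x sits inside (… - 5) ⇒ sub: x + 1 = 5.
Step 4. [x + 1 = 5] +1 is outermost — subtract 1 both sides. So sub: x = 4.

Answer: x ∈ {4}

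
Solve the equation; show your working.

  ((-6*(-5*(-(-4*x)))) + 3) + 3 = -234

Step 1. [((-6*(-5*(-(-4*x)))) + 3) + 3 = -234] peel the +3: subtract 3 from each side, so sub: (-6*(-5*(-(-4*x)))) + 3 = -237.
Step 2. [(-6*(-5*(-(-4*x)))) + 3 = -237] peel the +3: subtract 3 from each side, so sub: -6*(-5*(-(-4*x))) = -240.
Step 3. [-6*(-5*(-(-4*x))) = -240] LHS = -6·(…); ÷-6 both sides, so div: -5*(-(-4*x)) = 40.
Step 4. [-5*(-(-4*x)) = 40] -5 out front; divide by -5. So div: -(-4*x) = -8.
Step 5. [-(-4*x) = -8] leading − — multiply by −1. So neg: -4*x = 8.
Step 6. [-4*x = 8] -4 out front; divide by -4, so div: x = -2.

Answer: x ∈ {-2}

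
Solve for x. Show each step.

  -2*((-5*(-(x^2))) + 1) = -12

Step 1. [-2*((-5*(-(x^2))) + 1) = -12] divide by the outer -2, so div: (-5*(-(x^2))) + 1 = 6.
Step 2. [(-5*(-(x^2))) + 1 = 6] 1 comes off first (subtract 1), so sub: -5*(-(x^2)) = 5.
Step 3. [-5*(-(x^2)) = 5] -5·(inner) — divide through by -5. So div: -(x^2) = -1.
Step 4. [-(x^2) = -1] leading − — multiply by −1. So neg: x^2 = 1.
Step 5. [x^2 = 1] √ both sides: 1 ≥ 0 gives two branches. So sqrt: x = 1 or -1.

Answer: x ∈ {-1, 1}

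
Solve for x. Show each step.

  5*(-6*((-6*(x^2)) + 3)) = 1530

Step 1. [5*(-6*((-6*(x^2)) + 3)) = 1530] divide by the outer 5 ⇒ div: -6*((-6*(x^2)) + 3) = 306.
Step 2. [-6*((-6*(x^2)) + 3) = 306] leading coefficient -6: divide by -6 ⇒ div: (-6*(x^2)) + 3 = -51.
Step 3. [(-6*(x^2)) + 3 = -51] 3 comes off first (subtract 3), so sub: -6*(x^2) = -54.
Step 4. [-6*(x^2) = -54] leading coefficient -6: divide by -6, so div: x^2 = 9.
Step 5. [x^2 = 9] LHS squared, RHS 9 ≥ 0: apply √ (±). So sqrt: x = 3 or -3.

Answer: x ∈ {-3, 3}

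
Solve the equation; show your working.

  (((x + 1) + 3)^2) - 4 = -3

Step 1. [(((x + 1) + 3)^2) - 4 = -3] -4 is outermost — add 4 both sides, so sub: ((x + 1) + 3)^2 = 1.
Step 2. [((x + 1) + 3)^2 = 1] LHS squared, RHS 1 ≥ 0: apply √ (±). So sqrt: (x + 1) + 3 = 1 or -1.
Step 3. [(x + 1) + 3 = 1 or -1] +3 is outermost — subtract 3 both sides, so sub: x + 1 = -2 or -4.
Step 4. [x + 1 = -2 or -4] peel the +1: subtract 1 from each side ⇒ sub: x = -3 or -5.

Answer: x ∈ {-5, -3}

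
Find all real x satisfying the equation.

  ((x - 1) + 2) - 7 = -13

Step 1. [((x - 1) + 2) - 7 = -13] the outer -7 inverts by adding 7 ⇒ sub: (x - 1) + 2 = -6.
Step 2. [(x - 1) + 2 = -6] 2 comes off first (subtract 2) ⇒ sub: x - 1 = -8.
Step 3. [x - 1 = -8] the outer -1 inverts by adding 1, so sub: x = -7.

Answer: x ∈ {-7}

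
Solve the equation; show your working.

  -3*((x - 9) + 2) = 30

Step 1. [-3*((x - 9) + 2) = 30] LHS = -3·(…); ÷-3 both sides ⇒ div: (x - 9) + 2 = -10.
Step 2. [(x - 9) + 2 = -10] +2 is outermost — subtract 2 both sides ⇒ sub: x - 9 = -12.
Step 3. [x - 9 = -12] peel the -9: add 9 from each side, so sub: x = -3.

Answer: x ∈ {-3}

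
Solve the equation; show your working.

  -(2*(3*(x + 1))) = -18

Step 1. [-(2*(3*(x + 1))) = -18] flip signs both sides, so neg: 2*(3*(x + 1)) = 18.
Step 2. [2*(3*(x + 1)) = 18] LHS = 2·(…); ÷2 both sides. So div: 3*(x + 1) = 9.
Step 3. [3*(x + 1) = 9] LHS = 3·(…); ÷3 both sides ⇒ div: x + 1 = 3.
Step 4. [x + 1 = 3] peel the +1: subtract 1 from each side, so sub: x = 2.

Answer: x ∈ {2}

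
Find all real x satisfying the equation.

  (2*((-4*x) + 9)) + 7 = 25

Step 1. [(2*((-4*x) + 9)) + 7 = 25] peel the +7: subtract 7 from each side ⇒ sub: 2*((-4*x) + 9) = 18.
Step 2. [2*((-4*x) + 9) = 18] leading coefficient 2: divide by 2. So div: (-4*x) + 9 = 9.
Step 3. [(-4*x) + 9 = 9] +9 is outermost — subtract 9 both sides ⇒ sub: -4*x = 0.
Step 4. [-4*x = 0] -4 out front; divide by -4, so div: x = 0.

Answer: x ∈ {0}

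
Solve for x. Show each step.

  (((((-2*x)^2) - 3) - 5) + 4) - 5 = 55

Step 1. [(((((-2*x)^2) - 3) - 5) + 4) - 5 = 55] 5 comes off first (add 5), so sub: ((((-2*x)^2) - 3) - 5) + 4 = 60.
Step 2. [((((-2*x)^2) - 3) - 5) + 4 = 60] subtract 4: x sits inside (… + 4) ⇒ sub: (((-2*x)^2) - 3) - 5 = 56.
Step 3. [(((-2*x)^2) - 3) - 5 = 56] peel the -5: add 5 from each side, so sub: ((-2*x)^2) - 3 = 61.
Step 4. [((-2*x)^2) - 3 = 61] 3 comes off first (add 3). So sub: (-2*x)^2 = 64.
Step 5. [(-2*x)^2 = 64] 64 ≥ 0, LHS is (·)² — take ±√. So sqrt: -2*x = 8 or -8.
Step 6. [-2*x = 8 or -8] leading coefficient -2: divide by -2. So div: x = -4 or 4.

Answer: x ∈ {-4, 4}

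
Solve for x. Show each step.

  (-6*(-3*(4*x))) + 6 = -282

Step 1. [(-6*(-3*(4*x))) + 6 = -282] peel the +6: subtract 6 from each side, so sub: -6*(-3*(4*x)) = -288.
Step 2. [-6*(-3*(4*x)) = -288] -6·(inner) — divide through by -6. So div: -3*(4*x) = 48.
Step 3. [-3*(4*x) = 48] LHS = -3·(…); ÷-3 both sides. So div: 4*x = -16.
Step 4. [4*x = -16] divide by the outer 4. So div: x = -4.

Answer: x ∈ {-4}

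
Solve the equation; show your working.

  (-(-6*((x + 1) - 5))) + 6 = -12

Step 1. [(-(-6*((x + 1) - 5))) + 6 = -12] +6 is outermost — subtract 6 both sides, so sub: -(-6*((x + 1) - 5)) = -18.
Step 2. [-(-6*((x + 1) - 5)) = -18] flip signs both sides, so neg: -6*((x + 1) - 5) = 18.
Step 3. [-6*((x + 1) - 5) = 18] leading coefficient -6: divide by -6 ⇒ div: (x + 1) - 5 = -3.
Step 4. [(x + 1) - 5 = -3] -5 is outermost — add 5 both sides, so sub: x + 1 = 2.
Step 5. [x + 1 = 2] subtract 1: x sits inside (… + 1), so sub: x = 1.

Answer: x ∈ {1}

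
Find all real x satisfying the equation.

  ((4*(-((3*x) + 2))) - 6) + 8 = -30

Step 1. [((4*(-((3*x) + 2))) - 6) + 8 = -30] peel the +8: subtract 8 from each side ⇒ sub: (4*(-((3*x) + 2))) - 6 = -38.
Step 2. [(4*(-((3*x) + 2))) - 6 = -38] 6 comes off first (add 6), so sub: 4*(-((3*x) + 2)) = -32.
Step 3. [4*(-((3*x) + 2)) = -32] 4 out front; divide by 4. So div: -((3*x) + 2) = -8.
Step 4. [-((3*x) + 2) = -8] leading − — multiply by −1 ⇒ neg: (3*x) + 2 = 8.
Step 5. [(3*x) + 2 = 8] the outer +2 inverts by subtracting 2. So sub: 3*x = 6.
Step 6. [3*x = 6] 3 out front; divide by 3, so div: x = 2.

Answer: x ∈ {2}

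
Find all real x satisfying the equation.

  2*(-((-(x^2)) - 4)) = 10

Step 1. [2*(-((-(x^2)) - 4)) = 10] divide by the outer 2, so div: -((-(x^2)) - 4) = 5.
Step 2. [-((-(x^2)) - 4) = 5] LHS negated; negate both sides ⇒ neg: (-(x^2)) - 4 = -5.
Step 3. [(-(x^2)) - 4 = -5] 4 comes off first (add 4), so sub: -(x^2) = -1.
Step 4. [-(x^2) = -1] leading − — multiply by −1. So neg: x^2 = 1.
Step 5. [x^2 = 1] √ both sides: 1 ≥ 0 gives two branches ⇒ sqrt: x = 1 or -1.

Answer: x ∈ {-1, 1}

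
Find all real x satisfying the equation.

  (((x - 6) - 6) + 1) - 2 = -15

Step 1. [(((x - 6) - 6) + 1) - 2 = -15] the outer -2 inverts by adding 2 ⇒ sub: ((x - 6) - 6) + 1 = -13.
Step 2. [((x - 6) - 6) + 1 = -13] subtract 1: x sits inside (… + 1), so sub: (x - 6) - 6 = -14.
Step 3. [(x - 6) - 6 = -14] 6 comes off first (add 6). So sub: x - 6 = -8.
Step 4. [x - 6 = -8] peel the -6: add 6 from each side, so sub: x = -2.

Answer: x ∈ {-2}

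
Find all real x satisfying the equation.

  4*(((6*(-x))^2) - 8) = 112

Step 1. [4*(((6*(-x))^2) - 8) = 112] 4·(inner) — divide through by 4 ⇒ div: ((6*(-x))^2) - 8 = 28.
Step 2. [((6*(-x))^2) - 8 = 28] -8 is outermost — add 8 both sides. So sub: (6*(-x))^2 = 36.
Step 3. [(6*(-x))^2 = 36] LHS squared, RHS 36 ≥ 0: apply √ (±), so sqrt: 6*(-x) = 6 or -6.
Step 4. [6*(-x) = 6 or -6] divide by the outer 6, so div: -x = 1 or -1.
Step 5. [-x = 1 or -1] flip signs both sides ⇒ neg: x = -1 or 1.

Answer: x ∈ {-1, 1}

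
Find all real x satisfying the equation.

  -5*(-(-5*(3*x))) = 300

Step 1. [-5*(-(-5*(3*x))) = 300] LHS = -5·(…); ÷-5 both sides, so div: -(-5*(3*x)) = -60.
Step 2. [-(-5*(3*x)) = -60] flip signs both sides, so neg: -5*(3*x) = 60.
Step 3. [-5*(3*x) = 60] -5 out front; divide by -5, so div: 3*x = -12.
Step 4. [3*x = -12] LHS = 3·(…); ÷3 both sides ⇒ div: x = -4.

Answer: x ∈ {-4}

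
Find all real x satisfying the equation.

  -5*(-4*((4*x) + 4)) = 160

Step 1. [-5*(-4*((4*x) + 4)) = 160] -5 out front; divide by -5. So div: -4*((4*x) + 4) = -32.
Step 2. [-4*((4*x) + 4) = -32] -4·(inner) — divide through by -4 ⇒ div: (4*x) + 4 = 8.
Step 3. [(4*x) + 4 = 8] +4 is outermost — subtract 4 both sides. So sub: 4*x = 4.
Step 4. [4*x = 4] divide by the outer 4 ⇒ div: x = 1.

Answer: x ∈ {1}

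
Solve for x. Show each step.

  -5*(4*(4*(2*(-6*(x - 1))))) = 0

Step 1. [-5*(4*(4*(2*(-6*(x - 1))))) = 0] divide by the outer -5, so div: 4*(4*(2*(-6*(x - 1)))) = 0.
Step 2. [4*(4*(2*(-6*(x - 1)))) = 0] LHS = 4·(…); ÷4 both sides. So div: 4*(2*(-6*(x - 1))) = 0.
Step 3. [4*(2*(-6*(x - 1))) = 0] 4 out front; divide by 4, so div: 2*(-6*(x - 1)) = 0.
Step 4. [2*(-6*(x - 1)) = 0] 2 out front; divide by 2, so div: -6*(x - 1) = 0.
Step 5. [-6*(x - 1) = 0] -6·(inner) — divide through by -6. So div: x - 1 = 0.
Step 6. [x - 1 = 0] the outer -1 inverts by adding 1, so sub: x = 1.

Answer: x ∈ {1}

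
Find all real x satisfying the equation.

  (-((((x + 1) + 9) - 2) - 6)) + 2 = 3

Step 1. [(-((((x + 1) + 9) - 2) - 6)) + 2 = 3] +2 is outermost — subtract 2 both sides ⇒ sub: -((((x + 1) + 9) - 2) - 6) = 1.
Step 2. [-((((x + 1) + 9) - 2) - 6) = 1] leading − — multiply by −1, so neg: (((x + 1) + 9) - 2) - 6 = -1.
Step 3. [(((x + 1) + 9) - 2) - 6 = -1] 6 comes off first (add 6). So sub: ((x + 1) + 9) - 2 = 5.
Step 4. [((x + 1) + 9) - 2 = 5] -2 is outermost — add 2 both sides. So sub: (x + 1) + 9 = 7.
Step 5. [(x + 1) + 9 = 7] the outer +9 inverts by subtracting 9. So sub: x + 1 = -2.
Step 6. [x + 1 = -2] +1 is outermost — subtract 1 both sides. So sub: x = -3.

Answer: x ∈ {-3}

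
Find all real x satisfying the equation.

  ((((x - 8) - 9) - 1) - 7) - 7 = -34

Step 1. [((((x - 8) - 9) - 1) - 7) - 7 = -34] 7 comes off first (add 7) ⇒ sub: (((x - 8) - 9) - 1) - 7 = -27.
Step 2. [(((x - 8) - 9) - 1) - 7 = -27] -7 is outermost — add 7 both sides, so sub: ((x - 8) - 9) - 1 = -20.
Step 3. [((x - 8) - 9) - 1 = -20] 1 comes off first (add 1), so sub: (x - 8) - 9 = -19.
Step 4. [(x - 8) - 9 = -19] -9 is outermost — add 9 both sides. So sub: x - 8 = -10.
Step 5. [x - 8 = -10] -8 is outermost — add 8 both sides. So sub: x = -2.

Answer: x ∈ {-2}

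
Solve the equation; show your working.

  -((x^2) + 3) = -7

Step 1. [-((x^2) + 3) = -7] LHS negated; negate both sides. So neg: (x^2) + 3 = 7.
Step 2. [(x^2) + 3 = 7] +3 is outermost — subtract 3 both sides ⇒ sub: x^2 = 4.
Step 3. [x^2 = 4] √ both sides: 4 ≥ 0 gives two branches ⇒ sqrt: x = 2 or -2.

Answer: x ∈ {-2, 2}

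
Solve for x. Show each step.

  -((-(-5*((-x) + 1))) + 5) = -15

Step 1. [-((-(-5*((-x) + 1))) + 5) = -15] leading − — multiply by −1. So neg: (-(-5*((-x) + 1))) + 5 = 15.
Step 2. [(-(-5*((-x) + 1))) + 5 = 15] subtract 5: x sits inside (… + 5), so sub: -(-5*((-x) + 1)) = 10.
Step 3. [-(-5*((-x) + 1)) = 10] flip signs both sides, so neg: -5*((-x) + 1) = -10.
Step 4. [-5*((-x) + 1) = -10] leading coefficient -5: divide by -5, so div: (-x) + 1 = 2.
Step 5. [(-x) + 1 = 2] the outer +1 inverts by subtracting 1. So sub: -x = 1.
Step 6. [-x = 1] flip signs both sides ⇒ neg: x = -1.

Answer: x ∈ {-1}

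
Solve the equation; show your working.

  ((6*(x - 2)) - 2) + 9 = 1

Step 1. [((6*(x - 2)) - 2) + 9 = 1] +9 is outermost — subtract 9 both sides. So sub: (6*(x - 2)) - 2 = -8.
Step 2. [(6*(x - 2)) - 2 = -8] add 2: x sits inside (… - 2). So sub: 6*(x - 2) = -6.
Step 3. [6*(x - 2) = -6] divide by the outer 6, so div: x - 2 = -1.
Step 4. [x - 2 = -1] the outer -2 inverts by adding 2, so sub: x = 1.

Answer: x ∈ {1}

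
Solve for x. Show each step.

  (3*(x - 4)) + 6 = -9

Step 1. [(3*(x - 4)) + 6 = -9] +6 is outermost — subtract 6 both sides, so sub: 3*(x - 4) = -15.
Step 2. [3*(x - 4) = -15] divide by the outer 3. So div: x - 4 = -5.
Step 3. [x - 4 = -5] the outer -4 inverts by adding 4 ⇒ sub: x = -1.

Answer: x ∈ {-1}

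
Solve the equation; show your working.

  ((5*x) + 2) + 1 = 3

Step 1. [((5*x) + 2) + 1 = 3] +1 is outermost — subtract 1 both sides, so sub: (5*x) + 2 = 2.
Step 2. [(5*x) + 2 = 2] peel the +2: subtract 2 from each side, so sub: 5*x = 0.
Step 3. [5*x = 0] 5·(inner) — divide through by 5. So div: x = 0.

Answer: x ∈ {0}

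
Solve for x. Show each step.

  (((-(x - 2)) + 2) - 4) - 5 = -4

Step 1. [(((-(x - 2)) + 2) - 4) - 5 = -4] 5 comes off first (add 5), so sub: ((-(x - 2)) + 2) - 4 = 1.
Step 2. [((-(x - 2)) + 2) - 4 = 1] -4 is outermost — add 4 both sides, so sub: (-(x - 2)) + 2 = 5.
Step 3. [(-(x - 2)) + 2 = 5] the outer +2 inverts by subtracting 2. So sub: -(x - 2) = 3.
Step 4. [-(x - 2) = 3] leading − — multiply by −1. So neg: x - 2 = -3.
Step 5. [x - 2 = -3] the outer -2 inverts by adding 2. So sub: x = -1.

Answer: x ∈ {-1}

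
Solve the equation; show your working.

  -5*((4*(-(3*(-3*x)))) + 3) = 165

Step 1. [-5*((4*(-(3*(-3*x)))) + 3) = 165] -5 out front; divide by -5 ⇒ div: (4*(-(3*(-3*x)))) + 3 = -33.
Step 2. [(4*(-(3*(-3*x)))) + 3 = -33] subtract 3: x sits inside (… + 3). So sub: 4*(-(3*(-3*x))) = -36.
Step 3. [4*(-(3*(-3*x))) = -36] divide by the outer 4. So div: -(3*(-3*x)) = -9.
Step 4. [-(3*(-3*x)) = -9] flip signs both sides ⇒ neg: 3*(-3*x) = 9.
Step 5. [3*(-3*x) = 9] 3·(inner) — divide through by 3 ⇒ div: -3*x = 3.
Step 6. [-3*x = 3] -3 out front; divide by -3. So div: x = -1.

Answer: x ∈ {-1}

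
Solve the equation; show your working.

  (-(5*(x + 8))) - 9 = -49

Step 1. [(-(5*(x + 8))) - 9 = -49] add 9: x sits inside (… - 9) ⇒ sub: -(5*(x + 8)) = -40.
Step 2. [-(5*(x + 8)) = -40] LHS negated; negate both sides, so neg: 5*(x + 8) = 40.
Step 3. [5*(x + 8) = 40] 5 out front; divide by 5, so div: x + 8 = 8.
Step 4. [x + 8 = 8] the outer +8 inverts by subtracting 8, so sub: x = 0.

Answer: x ∈ {0}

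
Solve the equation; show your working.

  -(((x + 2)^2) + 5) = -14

Step 1. [-(((x + 2)^2) + 5) = -14] leading − — multiply by −1, so neg: ((x + 2)^2) + 5 = 14.
Step 2. [((x + 2)^2) + 5 = 14] the outer +5 inverts by subtracting 5, so sub: (x + 2)^2 = 9.
Step 3. [(x + 2)^2 = 9] 9 ≥ 0, LHS is (·)² — take ±√ ⇒ sqrt: x + 2 = 3 or -3.
Step 4. [x + 2 = 3 or -3] the outer +2 inverts by subtracting 2, so sub: x = 1 or -5.

Answer: x ∈ {-5, 1}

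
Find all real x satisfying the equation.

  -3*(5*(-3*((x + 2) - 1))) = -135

Step 1. [-3*(5*(-3*((x + 2) - 1))) = -135] -3·(inner) — divide through by -3. So div: 5*(-3*((x + 2) - 1)) = 45.
Step 2. [5*(-3*((x + 2) - 1)) = 45] 5 out front; divide by 5, so div: -3*((x + 2) - 1) = 9.
Step 3. [-3*((x + 2) - 1) = 9] -3 out front; divide by -3, so div: (x + 2) - 1 = -3.
Step 4. [(x + 2) - 1 = -3] add 1: x sits inside (… - 1). So sub: x + 2 = -2.
Step 5. [x + 2 = -2] 2 comes off first (subtract 2). So sub: x = -4.

Answer: x ∈ {-4}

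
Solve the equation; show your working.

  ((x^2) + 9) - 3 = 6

Step 1. [((x^2) + 9) - 3 = 6] -3 is outermost — add 3 both sides. So sub: (x^2) + 9 = 9.
Step 2. [(x^2) + 9 = 9] 9 comes off first (subtract 9). So sub: x^2 = 0.
Step 3. [x^2 = 0] LHS squared, RHS 0 ≥ 0: apply √ (±), so sqrt: x = 0.

Answer: x ∈ {0}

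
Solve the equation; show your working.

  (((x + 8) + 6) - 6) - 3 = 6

Step 1. [(((x + 8) + 6) - 6) - 3 = 6] peel the -3: add 3 from each side, so sub: ((x + 8) + 6) - 6 = 9.
Step 2. [((x + 8) + 6) - 6 = 9] the outer -6 inverts by adding 6, so sub: (x + 8) + 6 = 15.
Step 3. [(x + 8) + 6 = 15] the outer +6 inverts by subtracting 6 ⇒ sub: x + 8 = 9.
Step 4. [x + 8 = 9] peel the +8: subtract 8 from each side. So sub: x = 1.

Answer: x ∈ {1}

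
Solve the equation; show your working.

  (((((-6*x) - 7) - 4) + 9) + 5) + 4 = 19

Step 1. [(((((-6*x) - 7) - 4) + 9) + 5) + 4 = 19] +4 is outermost — subtract 4 both sides ⇒ sub: ((((-6*x) - 7) - 4) + 9) + 5 = 15.
Step 2. [((((-6*x) - 7) - 4) + 9) + 5 = 15] peel the +5: subtract 5 from each side. So sub: (((-6*x) - 7) - 4) + 9 = 10.
Step 3. [(((-6*x) - 7) - 4) + 9 = 10] peel the +9: subtract 9 from each side. So sub: ((-6*x) - 7) - 4 = 1.
Step 4. [((-6*x) - 7) - 4 = 1] -4 is outermost — add 4 both sides. So sub: (-6*x) - 7 = 5.
Step 5. [(-6*x) - 7 = 5] add 7: x sits inside (… - 7). So sub: -6*x = 12.
Step 6. [-6*x = 12] LHS = -6·(…); ÷-6 both sides. So div: x = -2.

Answer: x ∈ {-2}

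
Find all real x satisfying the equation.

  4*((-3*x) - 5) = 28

Step 1. [4*((-3*x) - 5) = 28] LHS = 4·(…); ÷4 both sides. So div: (-3*x) - 5 = 7.
Step 2. [(-3*x) - 5 = 7] add 5: x sits inside (… - 5), so sub: -3*x = 12.
Step 3. [-3*x = 12] divide by the outer -3, so div: x = -4.

Answer: x ∈ {-4}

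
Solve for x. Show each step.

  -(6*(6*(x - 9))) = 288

Step 1. [-(6*(6*(x - 9))) = 288] LHS negated; negate both sides. So neg: 6*(6*(x - 9)) = -288.
Step 2. [6*(6*(x - 9)) = -288] leading coefficient 6: divide by 6. So div: 6*(x - 9) = -48.
Step 3. [6*(x - 9) = -48] divide by the outer 6. So div: x - 9 = -8.
Step 4. [x - 9 = -8] the outer -9 inverts by adding 9. So sub: x = 1.

Answer: x ∈ {1}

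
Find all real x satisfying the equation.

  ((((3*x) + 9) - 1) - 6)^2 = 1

Step 1. [((((3*x) + 9) - 1) - 6)^2 = 1] LHS squared, RHS 1 ≥ 0: apply √ (±), so sqrt: (((3*x) + 9) - 1) - 6 = 1 or -1.
Step 2. [(((3*x) + 9) - 1) - 6 = 1 or -1] add 6: x sits inside (… - 6). So sub: ((3*x) + 9) - 1 = 7 or 5.
Step 3. [((3*x) + 9) - 1 = 7 or 5] peel the -1: add 1 from each side ⇒ sub: (3*x) + 9 = 8 or 6.
Step 4. [(3*x) + 9 = 8 or 6] 9 comes off first (subtract 9). So sub: 3*x = -1 or -3.
Step 5. [3*x = -1 or -3] 3 out front; divide by 3 ⇒ div: x = -1/3 or -1.

Answer: x ∈ {-1, -1/3}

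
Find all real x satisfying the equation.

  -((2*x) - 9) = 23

Step 1. [-((2*x) - 9) = 23] LHS negated; negate both sides. So neg: (2*x) - 9 = -23.
Step 2. [(2*x) - 9 = -23] the outer -9 inverts by adding 9. So sub: 2*x = -14.
Step 3. [2*x = -14] leading coefficient 2: divide by 2. So div: x = -7.

Answer: x ∈ {-7}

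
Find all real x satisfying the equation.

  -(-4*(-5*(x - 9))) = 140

Step 1. [-(-4*(-5*(x - 9))) = 140] leading − — multiply by −1 ⇒ neg: -4*(-5*(x - 9)) = -140.
Step 2. [-4*(-5*(x - 9)) = -140] leading coefficient -4: divide by -4. So div: -5*(x - 9) = 35.
Step 3. [-5*(x - 9) = 35] leading coefficient -5: divide by -5, so div: x - 9 = -7.
Step 4. [x - 9 = -7] the outer -9 inverts by adding 9. So sub: x = 2.

Answer: x ∈ {2}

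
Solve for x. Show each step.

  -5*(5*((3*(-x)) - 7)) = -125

Step 1. [-5*(5*((3*(-x)) - 7)) = -125] -5 out front; divide by -5. So div: 5*((3*(-x)) - 7) = 25.
Step 2. [5*((3*(-x)) - 7) = 25] LHS = 5·(…); ÷5 both sides. So div: (3*(-x)) - 7 = 5.
Step 3. [(3*(-x)) - 7 = 5] the outer -7 inverts by adding 7, so sub: 3*(-x) = 12.
Step 4. [3*(-x) = 12] leading coefficient 3: divide by 3. So div: -x = 4.
Step 5. [-x = 4] leading − — multiply by −1, so neg: x = -4.

Answer: x ∈ {-4}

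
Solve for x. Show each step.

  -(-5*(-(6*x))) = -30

Step 1. [-(-5*(-(6*x))) = -30] flip signs both sides ⇒ neg: -5*(-(6*x)) = 30.
Step 2. [-5*(-(6*x)) = 30] -5 out front; divide by -5. So div: -(6*x) = -6.
Step 3. [-(6*x) = -6] flip signs both sides, so neg: 6*x = 6.
Step 4. [6*x = 6] leading coefficient 6: divide by 6 ⇒ div: x = 1.

Answer: x ∈ {1}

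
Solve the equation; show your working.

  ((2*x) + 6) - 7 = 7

Step 1. [((2*x) + 6) - 7 = 7] add 7: x sits inside (… - 7). So sub: (2*x) + 6 = 14.
Step 2. [(2*x) + 6 = 14] common factor 2 (LHS and 14) — divide through. So factor: x + 3 = 7.
Step 3. [x + 3 = 7] +3 is outermost — subtract 3 both sides ⇒ sub: x = 4.

Answer: x ∈ {4}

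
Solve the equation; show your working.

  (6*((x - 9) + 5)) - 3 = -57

Step 1. [(6*((x - 9) + 5)) - 3 = -57] peel the -3: add 3 from each side. So sub: 6*((x - 9) + 5) = -54.
Step 2. [6*((x - 9) + 5) = -54] 6·(inner) — divide through by 6. So div: (x - 9) + 5 = -9.
Step 3. [(x - 9) + 5 = -9] +5 is outermost — subtract 5 both sides, so sub: x - 9 = -14.
Step 4. [x - 9 = -14] the outer -9 inverts by adding 9, so sub: x = -5.

Answer: x ∈ {-5}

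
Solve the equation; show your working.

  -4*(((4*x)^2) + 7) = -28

Step 1. [-4*(((4*x)^2) + 7) = -28] -4 out front; divide by -4 ⇒ div: ((4*x)^2) + 7 = 7.
Step 2. [((4*x)^2) + 7 = 7] subtract 7: x sits inside (… + 7), so sub: (4*x)^2 = 0.
Step 3. [(4*x)^2 = 0] LHS squared, RHS 0 ≥ 0: apply √ (±). So sqrt: 4*x = 0.
Step 4. [4*x = 0] 4 out front; divide by 4. So div: x = 0.

Answer: x ∈ {0}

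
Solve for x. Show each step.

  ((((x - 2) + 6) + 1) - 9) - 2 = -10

Step 1. [((((x - 2) + 6) + 1) - 9) - 2 = -10] 2 comes off first (add 2). So sub: (((x - 2) + 6) + 1) - 9 = -8.
Step 2. [(((x - 2) + 6) + 1) - 9 = -8] 9 comes off first (add 9) ⇒ sub: ((x - 2) + 6) + 1 = 1.
Step 3. [((x - 2) + 6) + 1 = 1] 1 comes off first (subtract 1). So sub: (x - 2) + 6 = 0.
Step 4. [(x - 2) + 6 = 0] +6 is outermost — subtract 6 both sides, so sub: x - 2 = -6.
Step 5. [x - 2 = -6] add 2: x sits inside (… - 2). So sub: x = -4.

Answer: x ∈ {-4}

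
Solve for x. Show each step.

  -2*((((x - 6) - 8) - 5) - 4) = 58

Step 1. [-2*((((x - 6) - 8) - 5) - 4) = 58] LHS = -2·(…); ÷-2 both sides, so div: (((x - 6) - 8) - 5) - 4 = -29.
Step 2. [(((x - 6) - 8) - 5) - 4 = -29] peel the -4: add 4 from each side ⇒ sub: ((x - 6) - 8) - 5 = -25.
Step 3. [((x - 6) - 8) - 5 = -25] -5 is outermost — add 5 both sides ⇒ sub: (x - 6) - 8 = -20.
Step 4. [(x - 6) - 8 = -20] 8 comes off first (add 8) ⇒ sub: x - 6 = -12.
Step 5. [x - 6 = -12] -6 is outermost — add 6 both sides ⇒ sub: x = -6.

Answer: x ∈ {-6}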